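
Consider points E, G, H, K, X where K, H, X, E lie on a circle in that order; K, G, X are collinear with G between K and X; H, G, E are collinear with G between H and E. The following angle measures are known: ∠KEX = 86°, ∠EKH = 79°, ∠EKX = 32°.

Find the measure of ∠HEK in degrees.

∠HEK = 39°

1. ∠EXK = 62°  [△KXE]
2. ∠EHK = 62°  [same arc KE]
3. ∠HEK = 39°  [△KHE]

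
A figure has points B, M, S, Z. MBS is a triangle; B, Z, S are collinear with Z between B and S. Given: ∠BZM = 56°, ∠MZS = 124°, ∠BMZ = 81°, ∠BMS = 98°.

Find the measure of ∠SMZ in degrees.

1. ∠MBZ = 43°  [△MBZ]
2. ∠MBS = 43°  [Z on ray BS]
3. ∠BSM = 39°  [△MBS]
4. ∠MSZ = 39°  [Z on ray SB]
5. ∠SMZ = 17°  [△MZS]

∠SMZ = 17°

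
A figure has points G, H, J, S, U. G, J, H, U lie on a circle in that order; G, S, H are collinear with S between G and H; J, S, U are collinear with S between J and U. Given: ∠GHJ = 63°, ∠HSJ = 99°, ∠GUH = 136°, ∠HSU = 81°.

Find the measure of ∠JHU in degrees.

∠JHU = 89°

1. ∠HJU = 18°  [△JSH]
2. ∠GJH = 44°  [cyclic GJHU, opposite ∠J+∠U]
3. ∠HGJ = 73°  [△GJH]
4. ∠HUJ = 73°  [same arc JH]
5. ∠JHU = 89°  [△JHU]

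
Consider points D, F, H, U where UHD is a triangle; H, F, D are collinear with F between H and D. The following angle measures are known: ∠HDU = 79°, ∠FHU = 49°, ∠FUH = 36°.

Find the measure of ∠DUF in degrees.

1. ∠FDU = 79°  [F on ray DH]
2. ∠HFU = 95°  [△UHF]
3. ∠DFU = 85°  [linear pair at F on HD]
4. ∠DUF = 16°  [△UFD]

∠DUF = 16°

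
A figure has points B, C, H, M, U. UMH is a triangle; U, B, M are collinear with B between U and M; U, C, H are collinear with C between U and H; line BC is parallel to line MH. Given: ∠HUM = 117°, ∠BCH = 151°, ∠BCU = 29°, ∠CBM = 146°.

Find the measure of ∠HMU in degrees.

1. ∠BUC = 117°  [B on UM, C on UH]
2. ∠CBU = 34°  [△UBC]
3. ∠HMU = 34°  [BC∥MH, corresponding at B]

∠HMU = 34°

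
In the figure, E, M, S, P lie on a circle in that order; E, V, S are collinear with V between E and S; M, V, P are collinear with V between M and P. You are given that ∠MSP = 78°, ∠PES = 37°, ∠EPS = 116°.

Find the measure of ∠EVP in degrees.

∠EVP = 92°

1. ∠PMS = 37°  [same arc SP]
2. ∠ESP = 27°  [△ESP]
3. ∠MPS = 65°  [△MSP]
4. ∠PVS = 88°  [△SVP]
5. ∠EVP = 92°  [linear pair at V on ES]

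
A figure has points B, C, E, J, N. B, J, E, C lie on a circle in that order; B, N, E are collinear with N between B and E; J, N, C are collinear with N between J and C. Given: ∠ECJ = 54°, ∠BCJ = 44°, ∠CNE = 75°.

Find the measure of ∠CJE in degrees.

∠CJE = 31°

1. ∠BEJ = 44°  [same arc BJ]
2. ∠BNJ = 75°  [vertical angles at N]
3. ∠ENJ = 105°  [linear pair at N on BE]
4. ∠CJE = 31°  [△JNE]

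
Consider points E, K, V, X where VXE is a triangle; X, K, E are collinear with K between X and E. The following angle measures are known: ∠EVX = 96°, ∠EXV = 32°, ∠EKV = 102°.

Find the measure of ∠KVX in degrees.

∠KVX = 70°

1. ∠KXV = 32°  [K on ray XE]
2. ∠VKX = 78°  [linear pair at K on XE]
3. ∠KVX = 70°  [△VXK]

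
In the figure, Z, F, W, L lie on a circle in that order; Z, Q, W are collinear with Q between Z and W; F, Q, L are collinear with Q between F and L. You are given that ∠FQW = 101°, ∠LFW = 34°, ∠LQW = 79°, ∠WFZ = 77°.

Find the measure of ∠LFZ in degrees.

1. ∠FQZ = 79°  [linear pair at Q on ZW]
2. ∠FWZ = 45°  [△FQW]
3. ∠FZW = 58°  [△ZFW]
4. ∠LFZ = 43°  [△ZQF]

∠LFZ = 43°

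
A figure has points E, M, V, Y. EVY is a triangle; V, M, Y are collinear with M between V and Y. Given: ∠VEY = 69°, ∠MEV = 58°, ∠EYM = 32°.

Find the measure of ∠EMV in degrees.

∠EMV = 43°

1. ∠EYV = 32°  [M on ray YV]
2. ∠EVY = 79°  [△EVY]
3. ∠EVM = 79°  [M on ray VY]
4. ∠EMV = 43°  [△EVM]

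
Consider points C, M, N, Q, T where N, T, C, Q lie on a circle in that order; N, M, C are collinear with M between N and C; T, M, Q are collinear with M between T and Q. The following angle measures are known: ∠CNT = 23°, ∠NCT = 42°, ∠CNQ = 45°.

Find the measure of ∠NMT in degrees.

∠NMT = 87°

1. ∠CTQ = 45°  [same arc CQ]
2. ∠CMT = 93°  [△TMC]
3. ∠NMT = 87°  [linear pair at M on NC]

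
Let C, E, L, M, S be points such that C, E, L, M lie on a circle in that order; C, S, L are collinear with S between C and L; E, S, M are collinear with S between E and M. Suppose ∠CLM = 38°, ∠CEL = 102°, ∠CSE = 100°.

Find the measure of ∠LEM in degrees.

∠LEM = 64°

1. ∠CML = 78°  [cyclic CELM, opposite ∠E+∠M]
2. ∠LCM = 64°  [△CLM]
3. ∠LEM = 64°  [same arc LM]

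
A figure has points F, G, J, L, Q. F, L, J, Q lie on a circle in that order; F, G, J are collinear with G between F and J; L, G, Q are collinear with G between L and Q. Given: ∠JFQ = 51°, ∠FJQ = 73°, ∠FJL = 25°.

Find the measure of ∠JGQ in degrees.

∠JGQ = 76°

1. ∠FQL = 25°  [same arc FL]
2. ∠FGQ = 104°  [△FGQ]
3. ∠JGQ = 76°  [linear pair at G on FJ]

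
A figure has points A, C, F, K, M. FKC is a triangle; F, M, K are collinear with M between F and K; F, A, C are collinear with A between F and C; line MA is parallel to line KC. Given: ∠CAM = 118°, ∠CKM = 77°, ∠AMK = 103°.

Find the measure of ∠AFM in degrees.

1. ∠FAM = 62°  [linear pair at A on FC]
2. ∠AMF = 77°  [linear pair at M on FK]
3. ∠AFM = 41°  [△FMA]

∠AFM = 41°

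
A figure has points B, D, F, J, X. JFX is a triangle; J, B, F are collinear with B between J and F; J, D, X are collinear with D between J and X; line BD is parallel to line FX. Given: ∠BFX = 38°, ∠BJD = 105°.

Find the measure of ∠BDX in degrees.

∠BDX = 143°

1. ∠JFX = 38°  [B on ray FJ]
2. ∠FJX = 105°  [B on JF, D on JX]
3. ∠FXJ = 37°  [△JFX]
4. ∠BDJ = 37°  [BD∥FX, corresponding at D]
5. ∠BDX = 143°  [linear pair at D on JX]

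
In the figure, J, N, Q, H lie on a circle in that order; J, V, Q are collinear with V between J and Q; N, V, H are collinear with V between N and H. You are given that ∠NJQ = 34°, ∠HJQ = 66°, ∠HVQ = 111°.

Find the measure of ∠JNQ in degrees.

∠JNQ = 101°

1. ∠NHQ = 34°  [same arc NQ]
2. ∠HQJ = 35°  [△QVH]
3. ∠JHQ = 79°  [△JQH]
4. ∠JNQ = 101°  [cyclic JNQH, opposite ∠N+∠H]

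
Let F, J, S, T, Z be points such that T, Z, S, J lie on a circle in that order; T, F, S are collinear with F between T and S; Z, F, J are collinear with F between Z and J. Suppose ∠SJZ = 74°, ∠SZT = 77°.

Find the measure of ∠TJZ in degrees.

1. ∠STZ = 74°  [same arc ZS]
2. ∠TSZ = 29°  [△TZS]
3. ∠TJZ = 29°  [same arc TZ]

∠TJZ = 29°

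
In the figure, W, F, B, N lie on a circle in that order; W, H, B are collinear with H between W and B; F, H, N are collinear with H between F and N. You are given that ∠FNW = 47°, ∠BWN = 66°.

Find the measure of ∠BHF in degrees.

1. ∠FBW = 47°  [same arc WF]
2. ∠BFN = 66°  [same arc BN]
3. ∠BHF = 67°  [△FHB]

∠BHF = 67°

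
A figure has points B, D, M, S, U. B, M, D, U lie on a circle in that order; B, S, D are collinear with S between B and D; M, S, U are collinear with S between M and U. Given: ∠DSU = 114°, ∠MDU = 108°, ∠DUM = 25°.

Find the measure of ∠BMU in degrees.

∠BMU = 41°

1. ∠BSM = 114°  [vertical angles at S]
2. ∠DBM = 25°  [same arc MD]
3. ∠BMU = 41°  [△BSM]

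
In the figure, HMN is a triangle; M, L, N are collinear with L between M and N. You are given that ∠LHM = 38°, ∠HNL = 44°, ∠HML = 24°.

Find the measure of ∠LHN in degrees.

1. ∠HLM = 118°  [△HML]
2. ∠HLN = 62°  [linear pair at L on MN]
3. ∠LHN = 74°  [△HLN]

∠LHN = 74°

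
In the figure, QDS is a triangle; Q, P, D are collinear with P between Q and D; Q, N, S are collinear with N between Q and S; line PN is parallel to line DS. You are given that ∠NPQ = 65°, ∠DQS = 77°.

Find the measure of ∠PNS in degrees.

1. ∠QDS = 65°  [PN∥DS, corresponding at P]
2. ∠DSQ = 38°  [△QDS]
3. ∠PNQ = 38°  [PN∥DS, corresponding at N]
4. ∠PNS = 142°  [linear pair at N on QS]

∠PNS = 142°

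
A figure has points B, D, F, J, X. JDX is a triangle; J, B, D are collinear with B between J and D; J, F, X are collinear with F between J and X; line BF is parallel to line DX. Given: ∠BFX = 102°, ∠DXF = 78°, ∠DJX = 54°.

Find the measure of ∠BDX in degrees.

∠BDX = 48°

1. ∠DXJ = 78°  [F on ray XJ]
2. ∠JDX = 48°  [△JDX]
3. ∠BDX = 48°  [B on ray DJ]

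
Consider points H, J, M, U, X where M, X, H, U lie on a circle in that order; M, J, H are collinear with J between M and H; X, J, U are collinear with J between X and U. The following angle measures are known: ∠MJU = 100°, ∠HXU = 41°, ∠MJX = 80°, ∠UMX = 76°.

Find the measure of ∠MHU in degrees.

∠MHU = 65°

1. ∠HJU = 80°  [linear pair at J on MH]
2. ∠UHX = 104°  [cyclic MXHU, opposite ∠M+∠H]
3. ∠HUX = 35°  [△XHU]
4. ∠MHU = 65°  [△HJU]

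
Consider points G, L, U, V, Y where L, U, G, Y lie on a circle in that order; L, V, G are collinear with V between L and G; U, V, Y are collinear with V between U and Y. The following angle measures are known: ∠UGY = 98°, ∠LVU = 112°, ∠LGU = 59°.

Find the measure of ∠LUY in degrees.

1. ∠ULY = 82°  [cyclic LUGY, opposite ∠L+∠G]
2. ∠LYU = 59°  [same arc LU]
3. ∠LUY = 39°  [△LUY]

∠LUY = 39°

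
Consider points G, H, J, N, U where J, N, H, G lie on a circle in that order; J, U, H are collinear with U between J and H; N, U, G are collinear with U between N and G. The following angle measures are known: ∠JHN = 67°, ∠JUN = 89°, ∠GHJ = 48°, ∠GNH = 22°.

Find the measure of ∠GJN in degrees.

∠GJN = 65°

1. ∠JGN = 67°  [same arc JN]
2. ∠GNJ = 48°  [same arc JG]
3. ∠GJN = 65°  [△JNG]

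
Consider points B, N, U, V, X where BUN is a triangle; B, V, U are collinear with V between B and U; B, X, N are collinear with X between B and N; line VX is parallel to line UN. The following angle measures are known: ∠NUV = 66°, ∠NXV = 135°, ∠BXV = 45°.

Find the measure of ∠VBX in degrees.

1. ∠BUN = 66°  [V on ray UB]
2. ∠BNU = 45°  [VX∥UN, corresponding at X]
3. ∠NBU = 69°  [△BUN]
4. ∠VBX = 69°  [V on BU, X on BN]

∠VBX = 69°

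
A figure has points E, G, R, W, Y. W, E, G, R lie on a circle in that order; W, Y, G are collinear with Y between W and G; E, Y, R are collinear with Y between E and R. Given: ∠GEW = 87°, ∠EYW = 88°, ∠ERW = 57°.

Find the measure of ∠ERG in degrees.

1. ∠EGW = 57°  [same arc WE]
2. ∠EWG = 36°  [△WEG]
3. ∠ERG = 36°  [same arc EG]

∠ERG = 36°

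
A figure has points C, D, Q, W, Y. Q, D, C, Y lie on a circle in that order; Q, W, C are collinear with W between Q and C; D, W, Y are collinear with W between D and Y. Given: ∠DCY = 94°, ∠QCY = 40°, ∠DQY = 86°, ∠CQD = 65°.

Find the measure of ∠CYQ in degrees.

∠CYQ = 119°

1. ∠QDY = 40°  [same arc QY]
2. ∠DYQ = 54°  [△QDY]
3. ∠DCQ = 54°  [same arc QD]
4. ∠CDQ = 61°  [△QDC]
5. ∠CYQ = 119°  [cyclic QDCY, opposite ∠D+∠Y]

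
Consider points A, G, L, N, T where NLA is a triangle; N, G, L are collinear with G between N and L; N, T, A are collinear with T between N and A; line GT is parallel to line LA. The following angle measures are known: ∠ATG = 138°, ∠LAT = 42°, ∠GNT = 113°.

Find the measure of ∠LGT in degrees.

∠LGT = 155°

1. ∠GTN = 42°  [linear pair at T on NA]
2. ∠NGT = 25°  [△NGT]
3. ∠LGT = 155°  [linear pair at G on NL]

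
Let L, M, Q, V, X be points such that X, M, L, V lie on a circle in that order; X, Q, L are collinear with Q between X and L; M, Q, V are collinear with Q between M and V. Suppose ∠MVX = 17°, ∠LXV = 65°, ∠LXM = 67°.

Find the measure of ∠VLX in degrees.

∠VLX = 31°

1. ∠VQX = 98°  [△XQV]
2. ∠LVM = 67°  [same arc ML]
3. ∠LQV = 82°  [linear pair at Q on XL]
4. ∠VLX = 31°  [△LQV]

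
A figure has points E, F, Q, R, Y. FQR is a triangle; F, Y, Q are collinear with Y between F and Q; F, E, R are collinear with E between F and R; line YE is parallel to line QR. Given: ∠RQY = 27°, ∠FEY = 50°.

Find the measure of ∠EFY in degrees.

1. ∠FQR = 27°  [Y on ray QF]
2. ∠FRQ = 50°  [YE∥QR, corresponding at E]
3. ∠QFR = 103°  [△FQR]
4. ∠EFY = 103°  [Y on FQ, E on FR]

∠EFY = 103°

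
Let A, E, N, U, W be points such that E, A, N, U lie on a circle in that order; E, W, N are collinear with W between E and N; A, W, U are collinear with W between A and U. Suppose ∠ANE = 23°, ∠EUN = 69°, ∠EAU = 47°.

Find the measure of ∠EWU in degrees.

1. ∠AUE = 23°  [same arc EA]
2. ∠ENU = 47°  [same arc EU]
3. ∠NEU = 64°  [△ENU]
4. ∠EWU = 93°  [△EWU]

∠EWU = 93°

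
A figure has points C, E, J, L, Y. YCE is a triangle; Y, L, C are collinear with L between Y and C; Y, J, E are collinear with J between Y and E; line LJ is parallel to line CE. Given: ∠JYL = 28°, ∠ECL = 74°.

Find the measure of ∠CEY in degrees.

∠CEY = 78°

1. ∠CYE = 28°  [L on YC, J on YE]
2. ∠ECY = 74°  [L on ray CY]
3. ∠CEY = 78°  [△YCE]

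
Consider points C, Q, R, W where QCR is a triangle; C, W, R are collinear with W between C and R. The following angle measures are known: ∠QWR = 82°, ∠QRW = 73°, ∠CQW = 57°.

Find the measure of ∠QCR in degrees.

1. ∠CWQ = 98°  [linear pair at W on CR]
2. ∠QCW = 25°  [△QCW]
3. ∠QCR = 25°  [W on ray CR]

∠QCR = 25°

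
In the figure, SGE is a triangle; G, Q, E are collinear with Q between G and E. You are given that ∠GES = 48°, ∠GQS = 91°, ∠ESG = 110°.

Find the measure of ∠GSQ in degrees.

1. ∠EGS = 22°  [△SGE]
2. ∠QGS = 22°  [Q on ray GE]
3. ∠GSQ = 67°  [△SGQ]

∠GSQ = 67°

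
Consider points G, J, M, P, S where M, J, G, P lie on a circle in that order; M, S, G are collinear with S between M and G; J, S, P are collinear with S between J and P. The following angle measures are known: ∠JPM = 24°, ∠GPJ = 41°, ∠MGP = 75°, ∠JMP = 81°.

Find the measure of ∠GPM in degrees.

1. ∠JGM = 24°  [same arc MJ]
2. ∠GMJ = 41°  [same arc JG]
3. ∠GJM = 115°  [△MJG]
4. ∠GPM = 65°  [cyclic MJGP, opposite ∠J+∠P]

∠GPM = 65°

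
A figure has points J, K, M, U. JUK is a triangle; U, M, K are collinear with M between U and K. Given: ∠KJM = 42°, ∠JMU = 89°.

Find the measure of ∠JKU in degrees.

1. ∠JMK = 91°  [linear pair at M on UK]
2. ∠JKM = 47°  [△JMK]
3. ∠JKU = 47°  [M on ray KU]

∠JKU = 47°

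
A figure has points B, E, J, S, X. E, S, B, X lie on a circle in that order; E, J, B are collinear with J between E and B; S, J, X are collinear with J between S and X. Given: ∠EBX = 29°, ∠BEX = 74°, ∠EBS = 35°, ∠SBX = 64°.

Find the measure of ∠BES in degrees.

1. ∠BSX = 74°  [same arc BX]
2. ∠BXS = 42°  [△SBX]
3. ∠BES = 42°  [same arc SB]

∠BES = 42°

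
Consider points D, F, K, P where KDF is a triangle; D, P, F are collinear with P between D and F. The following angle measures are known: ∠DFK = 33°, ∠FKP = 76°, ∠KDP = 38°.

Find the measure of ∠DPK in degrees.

∠DPK = 109°

1. ∠KFP = 33°  [P on ray FD]
2. ∠FPK = 71°  [△KPF]
3. ∠DPK = 109°  [linear pair at P on DF]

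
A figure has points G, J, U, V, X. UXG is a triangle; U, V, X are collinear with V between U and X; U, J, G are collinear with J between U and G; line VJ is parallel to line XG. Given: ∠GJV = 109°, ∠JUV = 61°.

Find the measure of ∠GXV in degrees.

∠GXV = 48°

1. ∠UJV = 71°  [linear pair at J on UG]
2. ∠JVU = 48°  [△UVJ]
3. ∠JVX = 132°  [linear pair at V on UX]
4. ∠GXV = 48°  [VJ∥XG, co-interior at X–V]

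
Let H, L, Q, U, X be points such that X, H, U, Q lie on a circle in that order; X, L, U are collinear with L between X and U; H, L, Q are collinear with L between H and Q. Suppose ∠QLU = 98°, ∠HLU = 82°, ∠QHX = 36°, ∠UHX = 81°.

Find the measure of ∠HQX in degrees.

∠HQX = 53°

1. ∠HLX = 98°  [vertical angles at L]
2. ∠HXU = 46°  [△XLH]
3. ∠HUX = 53°  [△XHU]
4. ∠HQX = 53°  [same arc XH]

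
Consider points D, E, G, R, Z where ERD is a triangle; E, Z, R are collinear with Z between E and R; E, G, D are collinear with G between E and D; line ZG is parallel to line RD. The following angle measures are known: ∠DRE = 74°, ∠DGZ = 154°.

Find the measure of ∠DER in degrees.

∠DER = 80°

1. ∠EZG = 74°  [ZG∥RD, corresponding at Z]
2. ∠EGZ = 26°  [linear pair at G on ED]
3. ∠GEZ = 80°  [△EZG]
4. ∠DER = 80°  [Z on ER, G on ED]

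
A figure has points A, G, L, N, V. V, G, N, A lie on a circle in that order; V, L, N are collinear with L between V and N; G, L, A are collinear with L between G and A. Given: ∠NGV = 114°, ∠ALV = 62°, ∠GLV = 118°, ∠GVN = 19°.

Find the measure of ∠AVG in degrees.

∠AVG = 90°

1. ∠GNV = 47°  [△VGN]
2. ∠AGV = 43°  [△VLG]
3. ∠GAV = 47°  [same arc VG]
4. ∠AVG = 90°  [△VGA]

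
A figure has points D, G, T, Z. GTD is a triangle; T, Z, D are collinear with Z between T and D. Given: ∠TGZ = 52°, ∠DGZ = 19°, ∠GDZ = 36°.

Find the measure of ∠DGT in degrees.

1. ∠DZG = 125°  [△GZD]
2. ∠GDT = 36°  [Z on ray DT]
3. ∠GZT = 55°  [linear pair at Z on TD]
4. ∠GTZ = 73°  [△GTZ]
5. ∠DTG = 73°  [Z on ray TD]
6. ∠DGT = 71°  [△GTD]

∠DGT = 71°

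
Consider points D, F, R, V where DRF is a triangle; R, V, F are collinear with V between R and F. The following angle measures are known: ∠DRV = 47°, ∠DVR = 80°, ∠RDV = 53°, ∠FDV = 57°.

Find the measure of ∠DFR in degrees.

∠DFR = 23°

1. ∠DVF = 100°  [linear pair at V on RF]
2. ∠DFV = 23°  [△DVF]
3. ∠DFR = 23°  [V on ray FR]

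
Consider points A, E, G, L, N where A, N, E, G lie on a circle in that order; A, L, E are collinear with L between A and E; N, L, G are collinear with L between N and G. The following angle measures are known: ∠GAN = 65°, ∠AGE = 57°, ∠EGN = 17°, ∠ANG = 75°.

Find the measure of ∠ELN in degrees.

∠ELN = 92°

1. ∠GEN = 115°  [cyclic ANEG, opposite ∠A+∠E]
2. ∠AGN = 40°  [△ANG]
3. ∠ENG = 48°  [△NEG]
4. ∠AEN = 40°  [same arc AN]
5. ∠ELN = 92°  [△NLE]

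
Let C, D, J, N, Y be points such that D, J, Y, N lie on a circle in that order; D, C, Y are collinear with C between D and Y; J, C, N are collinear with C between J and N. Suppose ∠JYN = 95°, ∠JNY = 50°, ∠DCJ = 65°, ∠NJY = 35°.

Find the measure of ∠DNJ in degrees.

1. ∠JDN = 85°  [cyclic DJYN, opposite ∠D+∠Y]
2. ∠JDY = 50°  [same arc JY]
3. ∠DJN = 65°  [△DCJ]
4. ∠DNJ = 30°  [△DJN]

∠DNJ = 30°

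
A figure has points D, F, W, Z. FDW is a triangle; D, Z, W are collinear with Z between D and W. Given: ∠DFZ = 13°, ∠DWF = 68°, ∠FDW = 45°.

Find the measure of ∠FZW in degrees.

1. ∠FDZ = 45°  [Z on ray DW]
2. ∠DZF = 122°  [△FDZ]
3. ∠FZW = 58°  [linear pair at Z on DW]

∠FZW = 58°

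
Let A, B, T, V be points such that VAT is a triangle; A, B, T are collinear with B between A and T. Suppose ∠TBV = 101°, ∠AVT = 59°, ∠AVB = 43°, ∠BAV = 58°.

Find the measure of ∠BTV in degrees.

1. ∠TAV = 58°  [B on ray AT]
2. ∠ATV = 63°  [△VAT]
3. ∠BTV = 63°  [B on ray TA]

∠BTV = 63°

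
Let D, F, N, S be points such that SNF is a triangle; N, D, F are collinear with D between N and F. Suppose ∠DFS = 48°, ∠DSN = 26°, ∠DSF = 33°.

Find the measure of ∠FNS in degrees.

1. ∠FDS = 99°  [△SDF]
2. ∠NDS = 81°  [linear pair at D on NF]
3. ∠DNS = 73°  [△SND]
4. ∠FNS = 73°  [D on ray NF]

∠FNS = 73°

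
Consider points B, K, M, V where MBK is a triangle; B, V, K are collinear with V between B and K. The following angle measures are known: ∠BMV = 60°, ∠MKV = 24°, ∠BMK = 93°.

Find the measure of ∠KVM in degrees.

1. ∠BKM = 24°  [V on ray KB]
2. ∠KBM = 63°  [△MBK]
3. ∠MBV = 63°  [V on ray BK]
4. ∠BVM = 57°  [△MBV]
5. ∠KVM = 123°  [linear pair at V on BK]

∠KVM = 123°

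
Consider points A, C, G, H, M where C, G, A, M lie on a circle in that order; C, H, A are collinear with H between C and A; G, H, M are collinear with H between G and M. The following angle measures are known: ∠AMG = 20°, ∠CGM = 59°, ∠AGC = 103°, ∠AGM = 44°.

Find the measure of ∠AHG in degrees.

∠AHG = 79°

1. ∠ACG = 20°  [same arc GA]
2. ∠CAG = 57°  [△CGA]
3. ∠AHG = 79°  [△GHA]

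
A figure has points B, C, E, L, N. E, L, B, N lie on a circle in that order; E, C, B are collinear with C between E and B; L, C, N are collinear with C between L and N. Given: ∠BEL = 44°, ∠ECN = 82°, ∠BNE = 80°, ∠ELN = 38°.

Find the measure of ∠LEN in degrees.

∠LEN = 106°

1. ∠BLE = 100°  [cyclic ELBN, opposite ∠L+∠N]
2. ∠EBL = 36°  [△ELB]
3. ∠ENL = 36°  [same arc EL]
4. ∠LEN = 106°  [△ELN]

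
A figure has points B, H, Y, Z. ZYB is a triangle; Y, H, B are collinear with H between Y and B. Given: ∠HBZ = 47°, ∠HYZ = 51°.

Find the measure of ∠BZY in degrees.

1. ∠YBZ = 47°  [H on ray BY]
2. ∠BYZ = 51°  [H on ray YB]
3. ∠BZY = 82°  [△ZYB]

∠BZY = 82°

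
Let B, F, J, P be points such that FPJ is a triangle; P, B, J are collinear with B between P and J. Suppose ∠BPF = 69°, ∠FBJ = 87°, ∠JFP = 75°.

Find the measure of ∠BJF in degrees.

∠BJF = 36°

1. ∠FPJ = 69°  [B on ray PJ]
2. ∠FJP = 36°  [△FPJ]
3. ∠BJF = 36°  [B on ray JP]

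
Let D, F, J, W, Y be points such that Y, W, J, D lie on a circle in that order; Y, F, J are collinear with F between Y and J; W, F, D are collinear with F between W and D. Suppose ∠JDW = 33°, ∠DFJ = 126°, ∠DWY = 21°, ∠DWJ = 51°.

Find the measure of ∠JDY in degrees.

∠JDY = 108°

1. ∠DJY = 21°  [△JFD]
2. ∠DYJ = 51°  [same arc JD]
3. ∠JDY = 108°  [△YJD]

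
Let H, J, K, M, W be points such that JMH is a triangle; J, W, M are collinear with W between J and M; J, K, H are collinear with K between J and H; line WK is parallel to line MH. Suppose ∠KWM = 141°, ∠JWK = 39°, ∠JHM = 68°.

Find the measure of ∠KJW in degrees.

∠KJW = 73°

1. ∠HMJ = 39°  [WK∥MH, corresponding at W]
2. ∠HJM = 73°  [△JMH]
3. ∠KJW = 73°  [W on JM, K on JH]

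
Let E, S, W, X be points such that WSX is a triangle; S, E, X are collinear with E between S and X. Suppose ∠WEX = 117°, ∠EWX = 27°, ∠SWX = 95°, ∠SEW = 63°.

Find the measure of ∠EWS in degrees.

1. ∠EXW = 36°  [△WEX]
2. ∠SXW = 36°  [E on ray XS]
3. ∠WSX = 49°  [△WSX]
4. ∠ESW = 49°  [E on ray SX]
5. ∠EWS = 68°  [△WSE]

∠EWS = 68°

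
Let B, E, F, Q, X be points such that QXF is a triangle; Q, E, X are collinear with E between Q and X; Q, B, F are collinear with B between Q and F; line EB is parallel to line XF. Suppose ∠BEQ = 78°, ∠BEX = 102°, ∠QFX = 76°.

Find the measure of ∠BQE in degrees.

1. ∠FXQ = 78°  [EB∥XF, corresponding at E]
2. ∠FQX = 26°  [△QXF]
3. ∠BQE = 26°  [E on QX, B on QF]

∠BQE = 26°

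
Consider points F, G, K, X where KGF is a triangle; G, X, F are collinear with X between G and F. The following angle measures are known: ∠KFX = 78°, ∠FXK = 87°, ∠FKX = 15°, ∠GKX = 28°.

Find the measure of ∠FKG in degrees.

1. ∠GFK = 78°  [X on ray FG]
2. ∠GXK = 93°  [linear pair at X on GF]
3. ∠KGX = 59°  [△KGX]
4. ∠FGK = 59°  [X on ray GF]
5. ∠FKG = 43°  [△KGF]

∠FKG = 43°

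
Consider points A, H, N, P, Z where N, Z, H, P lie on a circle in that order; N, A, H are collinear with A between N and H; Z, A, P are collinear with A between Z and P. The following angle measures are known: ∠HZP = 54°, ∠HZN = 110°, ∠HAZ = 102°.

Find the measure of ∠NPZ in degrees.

1. ∠HNP = 54°  [same arc HP]
2. ∠NAP = 102°  [vertical angles at A]
3. ∠NPZ = 24°  [△NAP]

∠NPZ = 24°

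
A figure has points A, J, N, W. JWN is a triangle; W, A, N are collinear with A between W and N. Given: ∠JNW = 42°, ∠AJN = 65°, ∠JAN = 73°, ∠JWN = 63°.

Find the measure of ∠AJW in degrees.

1. ∠JAW = 107°  [linear pair at A on WN]
2. ∠AWJ = 63°  [A on ray WN]
3. ∠AJW = 10°  [△JWA]

∠AJW = 10°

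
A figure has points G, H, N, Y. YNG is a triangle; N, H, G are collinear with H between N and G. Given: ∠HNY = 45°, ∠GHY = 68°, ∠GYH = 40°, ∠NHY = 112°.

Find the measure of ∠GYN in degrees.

∠GYN = 63°

1. ∠GNY = 45°  [H on ray NG]
2. ∠HGY = 72°  [△YHG]
3. ∠NGY = 72°  [H on ray GN]
4. ∠GYN = 63°  [△YNG]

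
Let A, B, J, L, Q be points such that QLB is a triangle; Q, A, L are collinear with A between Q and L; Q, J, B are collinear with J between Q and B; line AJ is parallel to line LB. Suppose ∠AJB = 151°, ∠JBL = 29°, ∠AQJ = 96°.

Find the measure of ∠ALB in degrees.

1. ∠LBQ = 29°  [J on ray BQ]
2. ∠BQL = 96°  [A on QL, J on QB]
3. ∠BLQ = 55°  [△QLB]
4. ∠ALB = 55°  [A on ray LQ]

∠ALB = 55°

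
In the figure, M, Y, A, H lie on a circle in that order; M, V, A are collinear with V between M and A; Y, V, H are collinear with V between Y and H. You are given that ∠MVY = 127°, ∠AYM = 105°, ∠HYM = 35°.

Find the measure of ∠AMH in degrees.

1. ∠AHM = 75°  [cyclic MYAH, opposite ∠Y+∠H]
2. ∠HAM = 35°  [same arc MH]
3. ∠AMH = 70°  [△MAH]

∠AMH = 70°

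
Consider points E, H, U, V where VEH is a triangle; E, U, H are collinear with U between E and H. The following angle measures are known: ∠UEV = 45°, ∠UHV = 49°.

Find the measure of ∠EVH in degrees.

∠EVH = 86°

1. ∠HEV = 45°  [U on ray EH]
2. ∠EHV = 49°  [U on ray HE]
3. ∠EVH = 86°  [△VEH]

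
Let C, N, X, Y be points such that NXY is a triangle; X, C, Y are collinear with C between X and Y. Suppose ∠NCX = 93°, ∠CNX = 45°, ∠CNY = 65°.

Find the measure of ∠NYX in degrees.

1. ∠NCY = 87°  [linear pair at C on XY]
2. ∠CYN = 28°  [△NCY]
3. ∠NYX = 28°  [C on ray YX]

∠NYX = 28°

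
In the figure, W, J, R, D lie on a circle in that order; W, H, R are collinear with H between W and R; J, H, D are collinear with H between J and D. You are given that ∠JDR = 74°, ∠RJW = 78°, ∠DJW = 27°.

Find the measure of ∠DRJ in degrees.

1. ∠RDW = 102°  [cyclic WJRD, opposite ∠J+∠D]
2. ∠DRW = 27°  [same arc WD]
3. ∠DWR = 51°  [△WRD]
4. ∠DJR = 51°  [same arc RD]
5. ∠DRJ = 55°  [△JRD]

∠DRJ = 55°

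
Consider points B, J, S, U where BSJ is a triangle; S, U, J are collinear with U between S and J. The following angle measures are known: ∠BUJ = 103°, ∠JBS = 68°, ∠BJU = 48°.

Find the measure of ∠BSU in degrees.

1. ∠BJS = 48°  [U on ray JS]
2. ∠BSJ = 64°  [△BSJ]
3. ∠BSU = 64°  [U on ray SJ]

∠BSU = 64°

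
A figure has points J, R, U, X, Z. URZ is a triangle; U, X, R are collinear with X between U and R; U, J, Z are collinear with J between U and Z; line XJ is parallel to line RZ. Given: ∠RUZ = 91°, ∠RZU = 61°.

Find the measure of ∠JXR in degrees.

1. ∠URZ = 28°  [△URZ]
2. ∠JXU = 28°  [XJ∥RZ, corresponding at X]
3. ∠JXR = 152°  [linear pair at X on UR]

∠JXR = 152°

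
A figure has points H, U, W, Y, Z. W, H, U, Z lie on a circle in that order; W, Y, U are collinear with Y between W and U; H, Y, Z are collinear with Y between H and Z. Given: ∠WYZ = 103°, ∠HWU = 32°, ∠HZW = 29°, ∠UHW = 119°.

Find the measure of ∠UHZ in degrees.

1. ∠HYU = 103°  [vertical angles at Y]
2. ∠HUW = 29°  [△WHU]
3. ∠UHZ = 48°  [△HYU]

∠UHZ = 48°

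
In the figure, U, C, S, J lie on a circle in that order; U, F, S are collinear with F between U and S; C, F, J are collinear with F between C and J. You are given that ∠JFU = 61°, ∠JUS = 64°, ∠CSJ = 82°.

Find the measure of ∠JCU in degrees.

∠JCU = 27°

1. ∠CJU = 55°  [△UFJ]
2. ∠CUJ = 98°  [cyclic UCSJ, opposite ∠U+∠S]
3. ∠JCU = 27°  [△UCJ]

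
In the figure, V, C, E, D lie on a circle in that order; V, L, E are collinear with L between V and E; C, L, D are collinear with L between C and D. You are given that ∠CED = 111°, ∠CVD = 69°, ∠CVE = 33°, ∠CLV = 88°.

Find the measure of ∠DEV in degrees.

∠DEV = 59°

1. ∠CDE = 33°  [same arc CE]
2. ∠DLE = 88°  [vertical angles at L]
3. ∠DEV = 59°  [△ELD]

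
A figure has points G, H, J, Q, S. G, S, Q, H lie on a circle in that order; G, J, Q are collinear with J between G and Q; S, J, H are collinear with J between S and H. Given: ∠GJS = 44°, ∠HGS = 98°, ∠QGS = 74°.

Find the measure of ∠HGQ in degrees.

∠HGQ = 24°

1. ∠HJQ = 44°  [vertical angles at J]
2. ∠GSH = 62°  [△GJS]
3. ∠GHS = 20°  [△GSH]
4. ∠GJH = 136°  [linear pair at J on GQ]
5. ∠HGQ = 24°  [△GJH]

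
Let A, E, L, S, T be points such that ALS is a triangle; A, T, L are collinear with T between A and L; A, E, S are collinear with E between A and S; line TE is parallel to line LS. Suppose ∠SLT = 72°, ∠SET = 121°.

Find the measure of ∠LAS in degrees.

∠LAS = 49°

1. ∠ALS = 72°  [T on ray LA]
2. ∠AET = 59°  [linear pair at E on AS]
3. ∠ATE = 72°  [TE∥LS, corresponding at T]
4. ∠EAT = 49°  [△ATE]
5. ∠LAS = 49°  [T on AL, E on AS]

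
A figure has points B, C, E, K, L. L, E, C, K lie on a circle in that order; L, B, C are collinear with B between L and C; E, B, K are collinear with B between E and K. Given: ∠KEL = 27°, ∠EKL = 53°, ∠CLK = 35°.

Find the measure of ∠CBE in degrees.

∠CBE = 92°

1. ∠ECL = 53°  [same arc LE]
2. ∠CEK = 35°  [same arc CK]
3. ∠CBE = 92°  [△EBC]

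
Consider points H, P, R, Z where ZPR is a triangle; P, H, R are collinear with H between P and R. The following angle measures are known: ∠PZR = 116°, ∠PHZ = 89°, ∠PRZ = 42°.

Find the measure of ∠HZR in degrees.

∠HZR = 47°

1. ∠RHZ = 91°  [linear pair at H on PR]
2. ∠HRZ = 42°  [H on ray RP]
3. ∠HZR = 47°  [△ZHR]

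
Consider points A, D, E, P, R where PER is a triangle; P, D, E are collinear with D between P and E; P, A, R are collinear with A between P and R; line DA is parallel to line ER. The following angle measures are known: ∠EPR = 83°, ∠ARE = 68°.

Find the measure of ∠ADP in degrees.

∠ADP = 29°

1. ∠ERP = 68°  [A on ray RP]
2. ∠PER = 29°  [△PER]
3. ∠ADP = 29°  [DA∥ER, corresponding at D]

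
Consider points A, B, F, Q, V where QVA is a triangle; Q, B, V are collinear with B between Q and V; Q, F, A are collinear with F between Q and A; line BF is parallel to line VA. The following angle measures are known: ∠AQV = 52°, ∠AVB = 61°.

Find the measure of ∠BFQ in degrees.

∠BFQ = 67°

1. ∠AVQ = 61°  [B on ray VQ]
2. ∠QAV = 67°  [△QVA]
3. ∠BFQ = 67°  [BF∥VA, corresponding at F]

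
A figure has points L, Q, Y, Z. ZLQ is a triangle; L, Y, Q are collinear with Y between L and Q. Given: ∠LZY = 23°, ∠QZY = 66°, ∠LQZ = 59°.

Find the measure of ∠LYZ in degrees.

∠LYZ = 125°

1. ∠YQZ = 59°  [Y on ray QL]
2. ∠QYZ = 55°  [△ZYQ]
3. ∠LYZ = 125°  [linear pair at Y on LQ]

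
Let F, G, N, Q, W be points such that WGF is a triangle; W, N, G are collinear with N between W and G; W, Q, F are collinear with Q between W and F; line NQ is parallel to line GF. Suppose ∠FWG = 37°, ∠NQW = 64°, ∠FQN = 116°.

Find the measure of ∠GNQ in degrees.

∠GNQ = 101°

1. ∠NWQ = 37°  [N on WG, Q on WF]
2. ∠QNW = 79°  [△WNQ]
3. ∠GNQ = 101°  [linear pair at N on WG]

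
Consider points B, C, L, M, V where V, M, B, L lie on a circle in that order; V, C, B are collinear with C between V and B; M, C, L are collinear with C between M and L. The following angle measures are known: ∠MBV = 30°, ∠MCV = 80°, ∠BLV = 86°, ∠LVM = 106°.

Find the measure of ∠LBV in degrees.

1. ∠MLV = 30°  [same arc VM]
2. ∠LMV = 44°  [△VML]
3. ∠LBV = 44°  [same arc VL]

∠LBV = 44°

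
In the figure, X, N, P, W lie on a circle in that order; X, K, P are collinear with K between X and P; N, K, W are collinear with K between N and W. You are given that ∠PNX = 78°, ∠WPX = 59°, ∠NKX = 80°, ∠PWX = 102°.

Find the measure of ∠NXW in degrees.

∠NXW = 60°

1. ∠PXW = 19°  [△XPW]
2. ∠PKW = 80°  [vertical angles at K]
3. ∠PNW = 19°  [same arc PW]
4. ∠NWP = 41°  [△PKW]
5. ∠NPW = 120°  [△NPW]
6. ∠NXW = 60°  [cyclic XNPW, opposite ∠X+∠P]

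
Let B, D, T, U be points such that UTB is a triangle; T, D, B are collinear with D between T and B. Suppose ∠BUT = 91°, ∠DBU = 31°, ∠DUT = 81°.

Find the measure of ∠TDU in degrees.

1. ∠TBU = 31°  [D on ray BT]
2. ∠BTU = 58°  [△UTB]
3. ∠DTU = 58°  [D on ray TB]
4. ∠TDU = 41°  [△UTD]

∠TDU = 41°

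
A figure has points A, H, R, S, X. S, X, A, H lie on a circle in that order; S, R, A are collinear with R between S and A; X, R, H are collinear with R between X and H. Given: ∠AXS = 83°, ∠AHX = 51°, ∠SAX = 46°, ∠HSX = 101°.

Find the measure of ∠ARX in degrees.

∠ARX = 84°

1. ∠ASX = 51°  [△SXA]
2. ∠SHX = 46°  [same arc SX]
3. ∠HXS = 33°  [△SXH]
4. ∠SRX = 96°  [△SRX]
5. ∠ARX = 84°  [linear pair at R on SA]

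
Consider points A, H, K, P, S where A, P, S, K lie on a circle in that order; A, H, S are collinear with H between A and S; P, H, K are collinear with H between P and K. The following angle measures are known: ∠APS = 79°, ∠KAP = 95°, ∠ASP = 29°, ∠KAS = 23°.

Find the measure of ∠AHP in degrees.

1. ∠PAS = 72°  [△APS]
2. ∠AKP = 29°  [same arc AP]
3. ∠APK = 56°  [△APK]
4. ∠AHP = 52°  [△AHP]

∠AHP = 52°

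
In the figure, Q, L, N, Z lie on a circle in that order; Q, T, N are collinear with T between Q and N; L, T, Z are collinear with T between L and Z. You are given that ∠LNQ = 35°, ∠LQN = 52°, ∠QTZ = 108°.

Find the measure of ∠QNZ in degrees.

∠QNZ = 56°

1. ∠LZN = 52°  [same arc LN]
2. ∠NTZ = 72°  [linear pair at T on QN]
3. ∠QNZ = 56°  [△NTZ]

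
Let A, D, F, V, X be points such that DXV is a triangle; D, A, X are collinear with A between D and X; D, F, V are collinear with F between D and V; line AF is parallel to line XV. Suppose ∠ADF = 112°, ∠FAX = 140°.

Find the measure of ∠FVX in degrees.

∠FVX = 28°

1. ∠DAF = 40°  [linear pair at A on DX]
2. ∠AFD = 28°  [△DAF]
3. ∠AFV = 152°  [linear pair at F on DV]
4. ∠FVX = 28°  [AF∥XV, co-interior at V–F]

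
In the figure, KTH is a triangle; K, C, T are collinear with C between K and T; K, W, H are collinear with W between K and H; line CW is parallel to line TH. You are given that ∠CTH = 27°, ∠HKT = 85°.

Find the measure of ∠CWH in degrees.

1. ∠HTK = 27°  [C on ray TK]
2. ∠KHT = 68°  [△KTH]
3. ∠CWK = 68°  [CW∥TH, corresponding at W]
4. ∠CWH = 112°  [linear pair at W on KH]

∠CWH = 112°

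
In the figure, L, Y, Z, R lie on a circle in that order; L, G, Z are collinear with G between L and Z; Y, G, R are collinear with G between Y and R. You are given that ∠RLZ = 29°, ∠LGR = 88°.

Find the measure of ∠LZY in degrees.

∠LZY = 63°

1. ∠RYZ = 29°  [same arc ZR]
2. ∠YGZ = 88°  [vertical angles at G]
3. ∠LZY = 63°  [△YGZ]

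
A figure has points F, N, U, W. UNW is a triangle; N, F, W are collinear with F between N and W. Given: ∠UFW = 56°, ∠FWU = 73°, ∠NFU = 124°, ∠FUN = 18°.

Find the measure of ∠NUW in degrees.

1. ∠NWU = 73°  [F on ray WN]
2. ∠FNU = 38°  [△UNF]
3. ∠UNW = 38°  [F on ray NW]
4. ∠NUW = 69°  [△UNW]

∠NUW = 69°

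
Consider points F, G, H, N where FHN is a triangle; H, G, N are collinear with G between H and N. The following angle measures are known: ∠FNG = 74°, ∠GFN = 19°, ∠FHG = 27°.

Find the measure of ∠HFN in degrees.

1. ∠FNH = 74°  [G on ray NH]
2. ∠FHN = 27°  [G on ray HN]
3. ∠HFN = 79°  [△FHN]

∠HFN = 79°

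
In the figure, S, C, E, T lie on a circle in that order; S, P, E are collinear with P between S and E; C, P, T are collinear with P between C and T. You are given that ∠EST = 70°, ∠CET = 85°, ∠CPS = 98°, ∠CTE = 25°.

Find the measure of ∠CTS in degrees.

1. ∠ECT = 70°  [same arc ET]
2. ∠CPE = 82°  [linear pair at P on SE]
3. ∠CES = 28°  [△CPE]
4. ∠CTS = 28°  [same arc SC]

∠CTS = 28°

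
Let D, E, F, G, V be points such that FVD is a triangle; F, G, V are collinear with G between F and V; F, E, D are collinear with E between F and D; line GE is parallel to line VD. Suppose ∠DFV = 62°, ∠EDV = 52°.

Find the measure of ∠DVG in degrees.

1. ∠FDV = 52°  [E on ray DF]
2. ∠DVF = 66°  [△FVD]
3. ∠DVG = 66°  [G on ray VF]

∠DVG = 66°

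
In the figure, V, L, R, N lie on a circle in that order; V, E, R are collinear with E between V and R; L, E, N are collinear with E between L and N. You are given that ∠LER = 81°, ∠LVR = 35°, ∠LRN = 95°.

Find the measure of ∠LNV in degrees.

∠LNV = 49°

1. ∠LEV = 99°  [linear pair at E on VR]
2. ∠NLV = 46°  [△VEL]
3. ∠LVN = 85°  [cyclic VLRN, opposite ∠V+∠R]
4. ∠LNV = 49°  [△VLN]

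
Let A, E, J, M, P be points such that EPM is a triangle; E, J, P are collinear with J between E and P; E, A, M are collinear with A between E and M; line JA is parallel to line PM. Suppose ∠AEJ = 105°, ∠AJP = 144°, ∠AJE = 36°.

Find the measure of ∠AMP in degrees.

∠AMP = 39°

1. ∠EAJ = 39°  [△EJA]
2. ∠JAM = 141°  [linear pair at A on EM]
3. ∠AMP = 39°  [JA∥PM, co-interior at M–A]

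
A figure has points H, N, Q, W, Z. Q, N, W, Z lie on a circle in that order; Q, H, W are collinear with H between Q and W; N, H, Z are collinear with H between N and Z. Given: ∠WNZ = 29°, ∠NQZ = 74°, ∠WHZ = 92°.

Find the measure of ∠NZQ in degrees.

∠NZQ = 63°

1. ∠WQZ = 29°  [same arc WZ]
2. ∠QHZ = 88°  [linear pair at H on QW]
3. ∠NZQ = 63°  [△QHZ]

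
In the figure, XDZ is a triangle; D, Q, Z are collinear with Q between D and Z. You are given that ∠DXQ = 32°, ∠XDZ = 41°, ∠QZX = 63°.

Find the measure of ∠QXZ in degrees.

∠QXZ = 44°

1. ∠QDX = 41°  [Q on ray DZ]
2. ∠DQX = 107°  [△XDQ]
3. ∠XQZ = 73°  [linear pair at Q on DZ]
4. ∠QXZ = 44°  [△XQZ]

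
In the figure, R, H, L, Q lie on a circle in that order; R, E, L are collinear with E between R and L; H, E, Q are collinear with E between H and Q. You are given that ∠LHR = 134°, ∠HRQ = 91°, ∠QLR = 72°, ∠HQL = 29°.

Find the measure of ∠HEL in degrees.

∠HEL = 101°

1. ∠HLQ = 89°  [cyclic RHLQ, opposite ∠R+∠L]
2. ∠HRL = 29°  [same arc HL]
3. ∠LHQ = 62°  [△HLQ]
4. ∠HLR = 17°  [△RHL]
5. ∠HEL = 101°  [△HEL]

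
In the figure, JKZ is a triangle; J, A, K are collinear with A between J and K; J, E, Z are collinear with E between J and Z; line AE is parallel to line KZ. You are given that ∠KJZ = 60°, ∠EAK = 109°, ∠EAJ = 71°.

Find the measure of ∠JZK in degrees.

1. ∠AJE = 60°  [A on JK, E on JZ]
2. ∠AEJ = 49°  [△JAE]
3. ∠JZK = 49°  [AE∥KZ, corresponding at E]

∠JZK = 49°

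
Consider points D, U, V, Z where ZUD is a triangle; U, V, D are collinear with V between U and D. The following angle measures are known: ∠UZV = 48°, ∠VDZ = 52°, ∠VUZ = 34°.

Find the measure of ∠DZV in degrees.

∠DZV = 46°

1. ∠UVZ = 98°  [△ZUV]
2. ∠DVZ = 82°  [linear pair at V on UD]
3. ∠DZV = 46°  [△ZVD]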